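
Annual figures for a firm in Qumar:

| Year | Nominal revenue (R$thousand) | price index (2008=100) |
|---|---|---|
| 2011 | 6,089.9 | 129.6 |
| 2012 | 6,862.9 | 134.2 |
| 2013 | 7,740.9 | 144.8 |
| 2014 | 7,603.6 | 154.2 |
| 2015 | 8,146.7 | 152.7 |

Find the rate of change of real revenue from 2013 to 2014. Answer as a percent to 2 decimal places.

-7.76%

Real revenue 2013 = 7740.9/1.448 = 5345.93.
Real revenue 2014 = 7603.6/1.542 = 4931.00.
Change = 4931.00/5345.93 − 1 = -0.0776.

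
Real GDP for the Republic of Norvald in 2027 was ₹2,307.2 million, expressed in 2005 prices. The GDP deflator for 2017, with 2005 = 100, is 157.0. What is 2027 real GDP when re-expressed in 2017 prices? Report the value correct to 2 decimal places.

₹3,622.30 million

Real GDP in 2017 prices = Real GDP in 2005 prices × (P_2017/P_2005) = 2307.2 × 1.570 = 3622.30.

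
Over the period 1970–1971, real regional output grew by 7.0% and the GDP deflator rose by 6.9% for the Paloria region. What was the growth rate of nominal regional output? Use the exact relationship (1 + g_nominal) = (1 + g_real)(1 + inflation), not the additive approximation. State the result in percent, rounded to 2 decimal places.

14.38%

(1 + g_nom) = (1 + g_real)(1 + π) = 1.0700 × 1.0690 = 1.14383.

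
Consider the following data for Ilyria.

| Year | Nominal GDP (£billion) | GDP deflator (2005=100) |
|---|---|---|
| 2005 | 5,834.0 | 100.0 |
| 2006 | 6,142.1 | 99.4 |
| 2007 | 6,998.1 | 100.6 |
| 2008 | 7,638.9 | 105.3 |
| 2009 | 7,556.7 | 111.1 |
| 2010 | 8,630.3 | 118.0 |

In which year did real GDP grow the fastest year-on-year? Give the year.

2006: real = 6142.1/0.994 = 6179.18; growth vs 2005 (5834.00) = 5.92%.
2007: real = 6998.1/1.006 = 6956.36; growth vs 2006 (6179.18) = 12.58%.
2008: real = 7638.9/1.053 = 7254.42; growth vs 2007 (6956.36) = 4.28%.
2009: real = 7556.7/1.111 = 6801.71; growth vs 2008 (7254.42) = -6.24%.
2010: real = 8630.3/1.180 = 7313.81; growth vs 2009 (6801.71) = 7.53%.

2007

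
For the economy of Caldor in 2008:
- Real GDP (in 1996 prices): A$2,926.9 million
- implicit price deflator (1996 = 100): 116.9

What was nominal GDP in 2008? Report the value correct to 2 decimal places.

A$3,421.55 million

Nominal GDP = Real × (implicit price deflator/100) = 2926.9 × 1.169 = 3421.55.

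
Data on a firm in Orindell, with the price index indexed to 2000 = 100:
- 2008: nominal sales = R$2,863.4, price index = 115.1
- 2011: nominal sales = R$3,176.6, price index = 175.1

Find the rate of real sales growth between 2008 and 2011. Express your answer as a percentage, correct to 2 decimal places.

Deflate each year: 2008 → 2863.4/1.151 = 2487.75; 2011 → 3176.6/1.751 = 1814.16.
So real sales changed by 1814.16/2487.75 − 1 = -0.2708, i.e. -27.08%.

-27.08%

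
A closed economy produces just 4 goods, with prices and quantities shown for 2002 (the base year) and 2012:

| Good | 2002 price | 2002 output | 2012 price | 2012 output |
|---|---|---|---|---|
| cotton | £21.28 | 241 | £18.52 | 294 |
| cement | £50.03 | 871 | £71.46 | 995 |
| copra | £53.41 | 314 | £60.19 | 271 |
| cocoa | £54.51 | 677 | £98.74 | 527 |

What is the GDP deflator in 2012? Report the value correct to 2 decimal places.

146.01

Nominal GDP 2012 = 18.52·294 + 71.46·995 + 60.19·271 + 98.74·527 = 144895.05.
Real GDP 2012 (at 2002 prices) = 21.28·294 + 50.03·995 + 53.41·271 + 54.51·527 = 99237.05.
Deflator = Nominal/Real × 100 = 144895.05/99237.05 × 100 = 146.009.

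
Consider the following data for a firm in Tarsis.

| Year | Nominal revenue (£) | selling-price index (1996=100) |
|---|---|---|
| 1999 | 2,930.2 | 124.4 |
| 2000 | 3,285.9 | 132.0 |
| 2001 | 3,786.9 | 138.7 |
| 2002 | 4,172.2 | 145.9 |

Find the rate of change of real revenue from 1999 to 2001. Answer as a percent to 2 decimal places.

Real revenue 1999 = 2930.2/1.244 = 2355.47.
Real revenue 2001 = 3786.9/1.387 = 2730.28.
Change = 2730.28/2355.47 − 1 = 0.1591.

15.91%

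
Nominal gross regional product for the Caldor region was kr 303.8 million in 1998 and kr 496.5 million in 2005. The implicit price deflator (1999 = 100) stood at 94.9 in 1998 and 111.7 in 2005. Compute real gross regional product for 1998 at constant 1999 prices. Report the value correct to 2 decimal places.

Real gross regional product = Nominal / (implicit price deflator/100) = 303.8 / 0.949 = 320.13.

kr 320.13 million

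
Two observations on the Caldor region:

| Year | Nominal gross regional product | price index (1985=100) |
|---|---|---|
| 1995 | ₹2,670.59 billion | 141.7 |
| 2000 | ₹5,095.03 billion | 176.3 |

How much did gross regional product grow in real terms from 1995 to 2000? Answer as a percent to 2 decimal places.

Deflate each year: 1995 → 2670.59/1.417 = 1884.68; 2000 → 5095.03/1.763 = 2889.98.
So real gross regional product changed by 2889.98/1884.68 − 1 = 0.5334, i.e. 53.34%.

53.34%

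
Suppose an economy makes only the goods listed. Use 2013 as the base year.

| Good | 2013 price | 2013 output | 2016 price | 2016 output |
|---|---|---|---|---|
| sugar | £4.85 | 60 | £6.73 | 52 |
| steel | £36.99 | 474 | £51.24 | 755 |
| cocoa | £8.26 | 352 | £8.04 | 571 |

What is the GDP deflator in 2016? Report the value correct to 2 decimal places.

Nominal GDP 2016 = 6.73·52 + 51.24·755 + 8.04·571 = 43627.00.
Real GDP 2016 (at 2013 prices) = 4.85·52 + 36.99·755 + 8.26·571 = 32896.11.
Deflator = Nominal/Real × 100 = 43627.00/32896.11 × 100 = 132.621.

132.62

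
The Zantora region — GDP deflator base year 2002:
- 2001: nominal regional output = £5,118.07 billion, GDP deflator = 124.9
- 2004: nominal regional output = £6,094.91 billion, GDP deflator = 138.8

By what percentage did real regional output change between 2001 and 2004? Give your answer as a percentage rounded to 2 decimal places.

7.16%

Real regional output 2001 = 5118.07 / 1.249 = 4097.73.
Real regional output 2004 = 6094.91 / 1.388 = 4391.15.
Real growth = 4391.15 / 4097.73 − 1 = 0.0716.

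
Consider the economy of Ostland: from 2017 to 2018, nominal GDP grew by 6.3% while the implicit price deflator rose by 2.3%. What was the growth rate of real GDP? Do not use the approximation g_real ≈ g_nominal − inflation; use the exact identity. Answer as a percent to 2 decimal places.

3.91%

(1 + g_nom) = (1 + g_real)(1 + π), so g_real = 1.0630 / 1.0230 − 1 = 0.03910.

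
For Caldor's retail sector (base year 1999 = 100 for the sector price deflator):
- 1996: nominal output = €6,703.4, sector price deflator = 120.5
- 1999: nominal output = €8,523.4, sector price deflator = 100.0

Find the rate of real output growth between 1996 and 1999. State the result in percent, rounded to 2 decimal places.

Real output 1996 = 6703.4 / 1.205 = 5562.99.
Real output 1999 = 8523.4 / 1.000 = 8523.40.
Real growth = 8523.40 / 5562.99 − 1 = 0.5322.

53.22%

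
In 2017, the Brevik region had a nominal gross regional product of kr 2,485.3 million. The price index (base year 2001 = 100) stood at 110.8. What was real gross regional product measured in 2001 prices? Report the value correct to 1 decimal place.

Real gross regional product = Nominal / (price index/100) = 2485.3 / 1.108 = 2243.05.

kr 2,243.1 million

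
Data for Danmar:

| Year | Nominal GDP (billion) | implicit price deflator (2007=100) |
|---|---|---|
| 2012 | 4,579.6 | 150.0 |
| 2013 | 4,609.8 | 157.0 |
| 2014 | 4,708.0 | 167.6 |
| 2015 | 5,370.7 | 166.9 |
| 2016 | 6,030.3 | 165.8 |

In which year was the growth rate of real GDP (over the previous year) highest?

2015

2013: real = 4609.8/1.570 = 2936.18; growth vs 2012 (3053.07) = -3.83%.
2014: real = 4708.0/1.676 = 2809.07; growth vs 2013 (2936.18) = -4.33%.
2015: real = 5370.7/1.669 = 3217.91; growth vs 2014 (2809.07) = 14.55%.
2016: real = 6030.3/1.658 = 3637.09; growth vs 2015 (3217.91) = 13.03%.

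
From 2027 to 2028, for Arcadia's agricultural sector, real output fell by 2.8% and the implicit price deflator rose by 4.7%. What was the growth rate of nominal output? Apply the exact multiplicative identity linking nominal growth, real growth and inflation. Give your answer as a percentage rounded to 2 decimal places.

1.77%

(1 + g_nom) = (1 + g_real)(1 + π) = 0.9720 × 1.0470 = 1.01768.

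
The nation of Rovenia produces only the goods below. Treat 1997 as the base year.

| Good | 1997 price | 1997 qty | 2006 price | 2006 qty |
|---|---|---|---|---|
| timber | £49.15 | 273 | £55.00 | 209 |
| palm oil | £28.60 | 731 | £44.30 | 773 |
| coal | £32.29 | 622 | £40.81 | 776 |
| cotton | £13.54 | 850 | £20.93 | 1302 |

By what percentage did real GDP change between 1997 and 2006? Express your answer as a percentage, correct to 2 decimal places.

13.88%

Real GDP 1997 = Nominal GDP 1997 = 49.15·273 + 28.60·731 + 32.29·622 + 13.54·850 = 65917.93.
Real GDP 2006 (at 1997 prices) = 49.15·209 + 28.60·773 + 32.29·776 + 13.54·1302 = 75066.27.
Real growth = 75066.27/65917.93 − 1 = 0.1388.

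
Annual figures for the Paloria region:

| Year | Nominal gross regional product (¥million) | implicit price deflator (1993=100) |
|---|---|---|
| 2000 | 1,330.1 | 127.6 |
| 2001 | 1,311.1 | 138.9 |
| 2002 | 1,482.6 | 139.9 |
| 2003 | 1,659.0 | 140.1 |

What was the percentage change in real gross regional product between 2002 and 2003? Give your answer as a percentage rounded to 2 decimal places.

11.74%

Real gross regional product 2002 = 1482.6/1.399 = 1059.76.
Real gross regional product 2003 = 1659.0/1.401 = 1184.15.
Change = 1184.15/1059.76 − 1 = 0.1174.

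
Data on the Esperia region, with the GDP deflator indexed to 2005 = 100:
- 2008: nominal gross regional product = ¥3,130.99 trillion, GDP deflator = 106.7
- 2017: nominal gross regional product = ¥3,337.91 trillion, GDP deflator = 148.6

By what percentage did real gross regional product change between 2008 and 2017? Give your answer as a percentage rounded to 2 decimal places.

Deflate each year: 2008 → 3130.99/1.067 = 2934.39; 2017 → 3337.91/1.486 = 2246.24.
So real gross regional product changed by 2246.24/2934.39 − 1 = -0.2345, i.e. -23.45%.

-23.45%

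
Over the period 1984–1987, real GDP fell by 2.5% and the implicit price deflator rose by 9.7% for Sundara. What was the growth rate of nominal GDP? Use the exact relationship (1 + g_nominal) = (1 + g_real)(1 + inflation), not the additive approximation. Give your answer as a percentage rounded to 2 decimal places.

(1 + g_nom) = (1 + g_real)(1 + π) = 0.9750 × 1.0970 = 1.06958.

6.96%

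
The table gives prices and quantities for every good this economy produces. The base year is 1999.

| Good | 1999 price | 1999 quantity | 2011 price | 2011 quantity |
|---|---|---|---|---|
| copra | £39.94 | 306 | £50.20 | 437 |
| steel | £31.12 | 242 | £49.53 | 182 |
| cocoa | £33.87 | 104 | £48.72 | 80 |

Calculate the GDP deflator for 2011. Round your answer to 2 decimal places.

134.93

Nominal GDP 2011 = 50.20·437 + 49.53·182 + 48.72·80 = 34849.46.
Real GDP 2011 (at 1999 prices) = 39.94·437 + 31.12·182 + 33.87·80 = 25827.22.
Deflator = Nominal/Real × 100 = 34849.46/25827.22 × 100 = 134.933.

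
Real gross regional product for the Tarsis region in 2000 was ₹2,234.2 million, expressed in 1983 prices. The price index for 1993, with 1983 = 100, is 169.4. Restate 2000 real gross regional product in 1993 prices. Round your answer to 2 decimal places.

Real gross regional product in 1993 prices = Real gross regional product in 1983 prices × (P_1993/P_1983) = 2234.2 × 1.694 = 3784.73.

₹3,784.73 million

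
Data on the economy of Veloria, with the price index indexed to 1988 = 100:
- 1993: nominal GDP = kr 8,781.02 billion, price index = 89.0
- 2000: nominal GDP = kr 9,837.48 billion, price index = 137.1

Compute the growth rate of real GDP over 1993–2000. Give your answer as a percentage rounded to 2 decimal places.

Real GDP 1993 = 8781.02 / 0.890 = 9866.31.
Real GDP 2000 = 9837.48 / 1.371 = 7175.40.
Real growth = 7175.40 / 9866.31 − 1 = -0.2727.

-27.27%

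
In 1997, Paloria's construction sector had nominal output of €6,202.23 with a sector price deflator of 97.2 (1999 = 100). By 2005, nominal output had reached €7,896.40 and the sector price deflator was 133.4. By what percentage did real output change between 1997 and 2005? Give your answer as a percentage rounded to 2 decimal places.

Deflate each year: 1997 → 6202.23/0.972 = 6380.90; 2005 → 7896.40/1.334 = 5919.34.
So real output changed by 5919.34/6380.90 − 1 = -0.0723, i.e. -7.23%.

-7.23%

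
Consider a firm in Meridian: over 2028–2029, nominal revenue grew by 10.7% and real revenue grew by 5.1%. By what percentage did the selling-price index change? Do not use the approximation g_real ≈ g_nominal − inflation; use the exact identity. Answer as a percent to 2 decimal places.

5.33%

(1 + g_nom) = (1 + g_real)(1 + π), so π = 1.1070 / 1.0510 − 1 = 0.05328.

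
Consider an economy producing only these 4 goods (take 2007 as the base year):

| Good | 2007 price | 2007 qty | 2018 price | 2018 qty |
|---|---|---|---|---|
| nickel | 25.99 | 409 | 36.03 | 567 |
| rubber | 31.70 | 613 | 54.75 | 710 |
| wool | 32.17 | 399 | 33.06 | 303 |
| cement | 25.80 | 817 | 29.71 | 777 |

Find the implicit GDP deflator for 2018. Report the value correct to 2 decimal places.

Nominal GDP 2018 = 36.03·567 + 54.75·710 + 33.06·303 + 29.71·777 = 92403.36.
Real GDP 2018 (at 2007 prices) = 25.99·567 + 31.70·710 + 32.17·303 + 25.80·777 = 67037.44.
Deflator = Nominal/Real × 100 = 92403.36/67037.44 × 100 = 137.838.

137.84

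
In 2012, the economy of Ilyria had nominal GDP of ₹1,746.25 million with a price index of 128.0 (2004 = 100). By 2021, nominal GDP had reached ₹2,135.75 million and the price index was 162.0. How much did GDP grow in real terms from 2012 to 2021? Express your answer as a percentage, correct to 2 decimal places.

-3.36%

Deflate each year: 2012 → 1746.25/1.280 = 1364.26; 2021 → 2135.75/1.620 = 1318.36.
So real GDP changed by 1318.36/1364.26 − 1 = -0.0336, i.e. -3.36%.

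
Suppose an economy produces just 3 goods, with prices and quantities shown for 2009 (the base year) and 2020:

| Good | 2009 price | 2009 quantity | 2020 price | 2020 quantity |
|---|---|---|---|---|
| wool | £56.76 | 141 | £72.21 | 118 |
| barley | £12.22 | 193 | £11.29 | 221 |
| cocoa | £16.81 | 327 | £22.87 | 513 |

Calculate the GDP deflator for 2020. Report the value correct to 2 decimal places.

Nominal GDP 2020 = 72.21·118 + 11.29·221 + 22.87·513 = 22748.18.
Real GDP 2020 (at 2009 prices) = 56.76·118 + 12.22·221 + 16.81·513 = 18021.83.
Deflator = Nominal/Real × 100 = 22748.18/18021.83 × 100 = 126.226.

126.23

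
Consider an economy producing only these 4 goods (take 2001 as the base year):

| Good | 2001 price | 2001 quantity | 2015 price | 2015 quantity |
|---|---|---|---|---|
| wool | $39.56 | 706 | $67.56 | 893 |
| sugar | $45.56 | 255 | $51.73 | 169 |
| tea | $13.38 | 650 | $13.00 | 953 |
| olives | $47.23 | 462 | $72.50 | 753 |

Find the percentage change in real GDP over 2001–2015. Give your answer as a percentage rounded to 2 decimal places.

30.37%

Real GDP 2001 = Nominal GDP 2001 = 39.56·706 + 45.56·255 + 13.38·650 + 47.23·462 = 70064.42.
Real GDP 2015 (at 2001 prices) = 39.56·893 + 45.56·169 + 13.38·953 + 47.23·753 = 91342.05.
Real growth = 91342.05/70064.42 − 1 = 0.3037.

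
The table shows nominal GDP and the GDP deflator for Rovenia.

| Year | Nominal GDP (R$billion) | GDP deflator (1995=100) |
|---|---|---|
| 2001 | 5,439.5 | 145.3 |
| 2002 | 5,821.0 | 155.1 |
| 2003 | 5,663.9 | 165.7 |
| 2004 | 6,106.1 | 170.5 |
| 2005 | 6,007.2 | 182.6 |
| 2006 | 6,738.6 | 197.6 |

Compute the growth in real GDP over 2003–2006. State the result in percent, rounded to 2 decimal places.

-0.23%

Real GDP 2003 = 5663.9/1.657 = 3418.17.
Real GDP 2006 = 6738.6/1.976 = 3410.22.
Change = 3410.22/3418.17 − 1 = -0.0023.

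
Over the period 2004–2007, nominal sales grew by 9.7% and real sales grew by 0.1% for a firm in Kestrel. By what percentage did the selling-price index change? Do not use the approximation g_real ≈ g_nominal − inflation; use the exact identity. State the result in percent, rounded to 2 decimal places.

9.59%

(1 + g_nom) = (1 + g_real)(1 + π), so π = 1.0970 / 1.0010 − 1 = 0.09590.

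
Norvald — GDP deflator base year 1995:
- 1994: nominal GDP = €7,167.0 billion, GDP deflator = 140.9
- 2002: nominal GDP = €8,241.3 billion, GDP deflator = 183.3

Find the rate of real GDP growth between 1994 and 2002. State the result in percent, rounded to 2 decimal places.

Real GDP 1994 = 7167.0 / 1.409 = 5086.59.
Real GDP 2002 = 8241.3 / 1.833 = 4496.07.
Real growth = 4496.07 / 5086.59 − 1 = -0.1161.

-11.61%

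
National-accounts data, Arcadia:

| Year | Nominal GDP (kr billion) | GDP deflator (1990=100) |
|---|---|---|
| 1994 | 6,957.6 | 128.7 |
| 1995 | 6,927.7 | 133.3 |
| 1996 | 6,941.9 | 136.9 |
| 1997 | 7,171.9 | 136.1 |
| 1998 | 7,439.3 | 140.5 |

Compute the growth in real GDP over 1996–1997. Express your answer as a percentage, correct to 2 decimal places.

3.92%

Real GDP 1996 = 6941.9/1.369 = 5070.78.
Real GDP 1997 = 7171.9/1.361 = 5269.58.
Change = 5269.58/5070.78 − 1 = 0.0392.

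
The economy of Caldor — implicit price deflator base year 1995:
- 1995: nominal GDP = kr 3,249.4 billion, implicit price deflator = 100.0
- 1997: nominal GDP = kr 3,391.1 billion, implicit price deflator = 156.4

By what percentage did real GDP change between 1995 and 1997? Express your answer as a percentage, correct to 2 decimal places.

Deflate each year: 1995 → 3249.4/1.000 = 3249.40; 1997 → 3391.1/1.564 = 2168.22.
So real GDP changed by 2168.22/3249.40 − 1 = -0.3327, i.e. -33.27%.

-33.27%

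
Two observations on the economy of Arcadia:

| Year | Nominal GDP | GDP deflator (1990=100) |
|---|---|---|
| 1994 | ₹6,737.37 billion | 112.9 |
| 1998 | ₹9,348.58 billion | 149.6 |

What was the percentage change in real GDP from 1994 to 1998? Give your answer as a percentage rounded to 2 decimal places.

Deflate each year: 1994 → 6737.37/1.129 = 5967.56; 1998 → 9348.58/1.496 = 6249.05.
So real GDP changed by 6249.05/5967.56 − 1 = 0.0472, i.e. 4.72%.

4.72%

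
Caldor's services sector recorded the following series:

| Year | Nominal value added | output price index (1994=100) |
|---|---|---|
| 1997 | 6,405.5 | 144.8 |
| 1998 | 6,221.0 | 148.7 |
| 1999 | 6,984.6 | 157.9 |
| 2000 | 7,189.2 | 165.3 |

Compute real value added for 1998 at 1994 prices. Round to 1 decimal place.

Real value added 1998 = 6221.0 / 1.487 = 4183.59.

4,183.6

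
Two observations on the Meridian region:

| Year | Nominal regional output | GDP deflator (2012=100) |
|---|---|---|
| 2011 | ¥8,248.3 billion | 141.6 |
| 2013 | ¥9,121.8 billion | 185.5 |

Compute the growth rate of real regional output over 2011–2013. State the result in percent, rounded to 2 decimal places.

Deflate each year: 2011 → 8248.3/1.416 = 5825.07; 2013 → 9121.8/1.855 = 4917.41.
So real regional output changed by 4917.41/5825.07 − 1 = -0.1558, i.e. -15.58%.

-15.58%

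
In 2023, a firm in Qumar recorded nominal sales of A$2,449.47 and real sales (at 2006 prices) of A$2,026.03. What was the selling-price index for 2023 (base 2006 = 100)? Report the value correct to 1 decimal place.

selling-price index = (Nominal / Real) × 100 = 2449.47 / 2026.03 × 100 = 120.90.

120.9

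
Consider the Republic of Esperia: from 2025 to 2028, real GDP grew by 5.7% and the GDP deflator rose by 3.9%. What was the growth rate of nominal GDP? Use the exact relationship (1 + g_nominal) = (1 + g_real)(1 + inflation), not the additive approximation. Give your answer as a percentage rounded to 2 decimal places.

(1 + g_nom) = (1 + g_real)(1 + π) = 1.0570 × 1.0390 = 1.09822.

9.82%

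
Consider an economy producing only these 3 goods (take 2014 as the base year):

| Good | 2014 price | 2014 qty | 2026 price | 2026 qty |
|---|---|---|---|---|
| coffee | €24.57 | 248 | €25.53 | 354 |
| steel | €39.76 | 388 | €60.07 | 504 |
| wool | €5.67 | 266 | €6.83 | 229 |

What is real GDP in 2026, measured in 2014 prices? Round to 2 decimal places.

Real GDP 2026 = Σ (p_2014 × q_2026) = 24.57·354 + 39.76·504 + 5.67·229 = 30035.25.

€30035.25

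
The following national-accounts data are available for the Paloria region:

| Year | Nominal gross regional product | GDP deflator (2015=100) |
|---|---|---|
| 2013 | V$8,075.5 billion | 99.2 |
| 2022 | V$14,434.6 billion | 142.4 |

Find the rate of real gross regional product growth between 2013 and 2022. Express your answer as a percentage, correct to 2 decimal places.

24.52%

Deflate each year: 2013 → 8075.5/0.992 = 8140.63; 2022 → 14434.6/1.424 = 10136.66.
So real gross regional product changed by 10136.66/8140.63 − 1 = 0.2452, i.e. 24.52%.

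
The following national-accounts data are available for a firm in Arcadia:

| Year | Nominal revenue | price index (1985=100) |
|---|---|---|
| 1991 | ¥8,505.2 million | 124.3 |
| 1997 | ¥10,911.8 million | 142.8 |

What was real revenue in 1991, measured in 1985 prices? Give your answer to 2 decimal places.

¥6,842.48 million

Real revenue = Nominal / (price index/100) = 8505.2 / 1.243 = 6842.48.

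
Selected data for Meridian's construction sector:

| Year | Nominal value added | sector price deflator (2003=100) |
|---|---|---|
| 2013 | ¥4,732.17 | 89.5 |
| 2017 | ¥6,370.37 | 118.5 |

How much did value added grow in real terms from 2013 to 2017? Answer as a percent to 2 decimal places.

1.67%

Real value added 2013 = 4732.17 / 0.895 = 5287.34.
Real value added 2017 = 6370.37 / 1.185 = 5375.84.
Real growth = 5375.84 / 5287.34 − 1 = 0.0167.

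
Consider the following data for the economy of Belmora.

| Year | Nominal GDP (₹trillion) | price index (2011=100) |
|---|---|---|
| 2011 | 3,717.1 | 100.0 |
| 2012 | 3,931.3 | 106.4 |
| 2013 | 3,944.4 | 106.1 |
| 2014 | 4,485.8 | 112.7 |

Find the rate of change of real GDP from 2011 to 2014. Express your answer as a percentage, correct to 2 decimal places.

7.08%

Real GDP 2011 = 3717.1/1.000 = 3717.10.
Real GDP 2014 = 4485.8/1.127 = 3980.30.
Change = 3980.30/3717.10 − 1 = 0.0708.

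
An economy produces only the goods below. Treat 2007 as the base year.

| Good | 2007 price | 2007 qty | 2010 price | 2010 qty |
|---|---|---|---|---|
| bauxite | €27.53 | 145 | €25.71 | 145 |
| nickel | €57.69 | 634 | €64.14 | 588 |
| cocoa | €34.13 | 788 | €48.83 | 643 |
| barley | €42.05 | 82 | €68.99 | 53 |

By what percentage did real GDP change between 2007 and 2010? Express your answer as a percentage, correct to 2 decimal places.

-12.44%

Real GDP 2007 = Nominal GDP 2007 = 27.53·145 + 57.69·634 + 34.13·788 + 42.05·82 = 70909.85.
Real GDP 2010 (at 2007 prices) = 27.53·145 + 57.69·588 + 34.13·643 + 42.05·53 = 62087.81.
Real growth = 62087.81/70909.85 − 1 = -0.1244.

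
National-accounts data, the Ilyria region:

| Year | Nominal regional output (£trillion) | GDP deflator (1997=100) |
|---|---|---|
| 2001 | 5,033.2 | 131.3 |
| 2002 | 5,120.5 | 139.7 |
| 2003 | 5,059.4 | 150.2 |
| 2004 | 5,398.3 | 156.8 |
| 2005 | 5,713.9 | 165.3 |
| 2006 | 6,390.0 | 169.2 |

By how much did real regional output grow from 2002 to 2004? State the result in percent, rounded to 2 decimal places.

Real regional output 2002 = 5120.5/1.397 = 3665.35.
Real regional output 2004 = 5398.3/1.568 = 3442.79.
Change = 3442.79/3665.35 − 1 = -0.0607.

-6.07%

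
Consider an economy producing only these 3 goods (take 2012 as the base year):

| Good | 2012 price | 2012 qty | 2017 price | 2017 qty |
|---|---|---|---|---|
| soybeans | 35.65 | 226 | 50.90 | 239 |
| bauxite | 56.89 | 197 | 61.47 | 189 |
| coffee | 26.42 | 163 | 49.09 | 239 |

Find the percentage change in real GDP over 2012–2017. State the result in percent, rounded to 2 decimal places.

Real GDP 2012 = Nominal GDP 2012 = 35.65·226 + 56.89·197 + 26.42·163 = 23570.69.
Real GDP 2017 (at 2012 prices) = 35.65·239 + 56.89·189 + 26.42·239 = 25586.94.
Real growth = 25586.94/23570.69 − 1 = 0.0855.

8.55%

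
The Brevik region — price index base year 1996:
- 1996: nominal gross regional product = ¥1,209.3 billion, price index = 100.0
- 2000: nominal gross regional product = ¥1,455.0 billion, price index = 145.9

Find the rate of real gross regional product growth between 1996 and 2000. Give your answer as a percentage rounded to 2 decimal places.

-17.53%

Real gross regional product 1996 = 1209.3 / 1.000 = 1209.30.
Real gross regional product 2000 = 1455.0 / 1.459 = 997.26.
Real growth = 997.26 / 1209.30 − 1 = -0.1753.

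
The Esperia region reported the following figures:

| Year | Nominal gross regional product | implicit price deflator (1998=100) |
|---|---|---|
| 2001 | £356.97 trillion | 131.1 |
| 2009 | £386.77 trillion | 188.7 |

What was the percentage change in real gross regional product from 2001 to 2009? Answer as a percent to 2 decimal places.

-24.72%

Deflate each year: 2001 → 356.97/1.311 = 272.29; 2009 → 386.77/1.887 = 204.97.
So real gross regional product changed by 204.97/272.29 − 1 = -0.2472, i.e. -24.72%.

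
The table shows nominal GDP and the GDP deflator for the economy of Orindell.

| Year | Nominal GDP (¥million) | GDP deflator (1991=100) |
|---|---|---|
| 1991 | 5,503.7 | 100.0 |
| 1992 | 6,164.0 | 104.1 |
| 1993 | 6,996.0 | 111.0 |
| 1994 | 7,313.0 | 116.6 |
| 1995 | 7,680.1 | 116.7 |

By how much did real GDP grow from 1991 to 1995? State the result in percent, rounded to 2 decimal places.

19.58%

Real GDP 1991 = 5503.7/1.000 = 5503.70.
Real GDP 1995 = 7680.1/1.167 = 6581.06.
Change = 6581.06/5503.70 − 1 = 0.1958.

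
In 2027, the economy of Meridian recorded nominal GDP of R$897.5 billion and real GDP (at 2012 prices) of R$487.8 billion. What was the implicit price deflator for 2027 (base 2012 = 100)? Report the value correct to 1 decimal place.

184.0

implicit price deflator = (Nominal / Real) × 100 = 897.5 / 487.8 × 100 = 183.99.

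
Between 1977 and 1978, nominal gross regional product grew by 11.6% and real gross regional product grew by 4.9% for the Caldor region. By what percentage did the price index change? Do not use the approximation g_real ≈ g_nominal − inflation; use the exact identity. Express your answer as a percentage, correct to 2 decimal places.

(1 + g_nom) = (1 + g_real)(1 + π), so π = 1.1160 / 1.0490 − 1 = 0.06387.

6.39%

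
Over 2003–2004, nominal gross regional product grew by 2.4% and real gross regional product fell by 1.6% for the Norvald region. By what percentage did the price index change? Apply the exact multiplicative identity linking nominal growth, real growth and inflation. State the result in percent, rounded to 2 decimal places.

(1 + g_nom) = (1 + g_real)(1 + π), so π = 1.0240 / 0.9840 − 1 = 0.04065.

4.07%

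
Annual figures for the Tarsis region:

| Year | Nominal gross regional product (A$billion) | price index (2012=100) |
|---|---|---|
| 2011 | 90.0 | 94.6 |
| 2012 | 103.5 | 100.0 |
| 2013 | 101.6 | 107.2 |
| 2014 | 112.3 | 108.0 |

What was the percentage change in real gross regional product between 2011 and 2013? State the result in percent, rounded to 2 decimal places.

Real gross regional product 2011 = 90.0/0.946 = 95.14.
Real gross regional product 2013 = 101.6/1.072 = 94.78.
Change = 94.78/95.14 − 1 = -0.0038.

-0.38%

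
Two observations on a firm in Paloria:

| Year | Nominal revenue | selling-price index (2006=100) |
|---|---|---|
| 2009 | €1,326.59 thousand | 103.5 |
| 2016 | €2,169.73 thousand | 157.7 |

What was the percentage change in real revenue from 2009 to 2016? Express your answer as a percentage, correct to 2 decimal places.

Deflate each year: 2009 → 1326.59/1.035 = 1281.73; 2016 → 2169.73/1.577 = 1375.86.
So real revenue changed by 1375.86/1281.73 − 1 = 0.0734, i.e. 7.34%.

7.34%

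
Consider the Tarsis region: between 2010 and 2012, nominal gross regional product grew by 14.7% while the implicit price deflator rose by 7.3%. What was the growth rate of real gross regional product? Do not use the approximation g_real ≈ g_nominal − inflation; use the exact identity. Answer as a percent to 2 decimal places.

6.90%

(1 + g_nom) = (1 + g_real)(1 + π), so g_real = 1.1470 / 1.0730 − 1 = 0.06897.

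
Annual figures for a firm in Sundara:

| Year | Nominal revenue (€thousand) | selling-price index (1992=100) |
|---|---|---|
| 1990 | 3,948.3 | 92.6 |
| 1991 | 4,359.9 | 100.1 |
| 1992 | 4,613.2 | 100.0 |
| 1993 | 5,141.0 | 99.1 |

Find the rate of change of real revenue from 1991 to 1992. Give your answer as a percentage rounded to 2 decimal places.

Real revenue 1991 = 4359.9/1.001 = 4355.54.
Real revenue 1992 = 4613.2/1.000 = 4613.20.
Change = 4613.20/4355.54 − 1 = 0.0592.

5.92%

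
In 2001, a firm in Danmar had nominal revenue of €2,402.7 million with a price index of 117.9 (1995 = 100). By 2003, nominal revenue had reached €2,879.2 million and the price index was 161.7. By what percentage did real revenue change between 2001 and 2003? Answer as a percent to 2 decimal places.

-12.63%

Real revenue 2001 = 2402.7 / 1.179 = 2037.91.
Real revenue 2003 = 2879.2 / 1.617 = 1780.58.
Real growth = 1780.58 / 2037.91 − 1 = -0.1263.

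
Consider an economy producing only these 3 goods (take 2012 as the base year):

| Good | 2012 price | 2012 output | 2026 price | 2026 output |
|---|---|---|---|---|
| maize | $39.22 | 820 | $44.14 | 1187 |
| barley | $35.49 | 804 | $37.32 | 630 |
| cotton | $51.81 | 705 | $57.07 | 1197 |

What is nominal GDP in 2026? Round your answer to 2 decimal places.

$144218.57

Nominal GDP 2026 = Σ (p_2026 × q_2026) = 44.14·1187 + 37.32·630 + 57.07·1197 = 144218.57.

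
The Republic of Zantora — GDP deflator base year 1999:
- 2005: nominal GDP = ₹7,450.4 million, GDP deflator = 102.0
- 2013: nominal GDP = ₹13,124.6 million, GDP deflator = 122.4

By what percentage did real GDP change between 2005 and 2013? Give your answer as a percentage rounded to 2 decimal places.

46.80%

Real GDP 2005 = 7450.4 / 1.020 = 7304.31.
Real GDP 2013 = 13124.6 / 1.224 = 10722.71.
Real growth = 10722.71 / 7304.31 − 1 = 0.4680.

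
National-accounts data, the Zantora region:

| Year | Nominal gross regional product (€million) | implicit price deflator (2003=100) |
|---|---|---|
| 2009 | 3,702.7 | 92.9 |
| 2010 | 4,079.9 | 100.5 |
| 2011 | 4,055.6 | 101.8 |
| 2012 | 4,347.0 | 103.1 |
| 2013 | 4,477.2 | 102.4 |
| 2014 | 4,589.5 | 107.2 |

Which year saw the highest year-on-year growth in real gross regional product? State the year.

2012

2010: real = 4079.9/1.005 = 4059.60; growth vs 2009 (3985.68) = 1.85%.
2011: real = 4055.6/1.018 = 3983.89; growth vs 2010 (4059.60) = -1.86%.
2012: real = 4347.0/1.031 = 4216.29; growth vs 2011 (3983.89) = 5.83%.
2013: real = 4477.2/1.024 = 4372.27; growth vs 2012 (4216.29) = 3.70%.
2014: real = 4589.5/1.072 = 4281.25; growth vs 2013 (4372.27) = -2.08%.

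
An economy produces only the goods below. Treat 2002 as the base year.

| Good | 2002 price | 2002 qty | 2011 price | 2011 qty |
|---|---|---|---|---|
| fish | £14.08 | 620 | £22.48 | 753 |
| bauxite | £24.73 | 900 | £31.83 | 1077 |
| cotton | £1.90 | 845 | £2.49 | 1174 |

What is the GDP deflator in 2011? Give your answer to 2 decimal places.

Nominal GDP 2011 = 22.48·753 + 31.83·1077 + 2.49·1174 = 54131.61.
Real GDP 2011 (at 2002 prices) = 14.08·753 + 24.73·1077 + 1.90·1174 = 39467.05.
Deflator = Nominal/Real × 100 = 54131.61/39467.05 × 100 = 137.156.

137.16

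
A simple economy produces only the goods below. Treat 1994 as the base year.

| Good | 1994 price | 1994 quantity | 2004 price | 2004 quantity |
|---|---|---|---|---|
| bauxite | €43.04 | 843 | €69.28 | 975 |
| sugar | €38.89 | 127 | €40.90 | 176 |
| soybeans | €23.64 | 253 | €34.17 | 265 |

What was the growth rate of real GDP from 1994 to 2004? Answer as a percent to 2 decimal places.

16.67%

Real GDP 1994 = Nominal GDP 1994 = 43.04·843 + 38.89·127 + 23.64·253 = 47202.67.
Real GDP 2004 (at 1994 prices) = 43.04·975 + 38.89·176 + 23.64·265 = 55073.24.
Real growth = 55073.24/47202.67 − 1 = 0.1667.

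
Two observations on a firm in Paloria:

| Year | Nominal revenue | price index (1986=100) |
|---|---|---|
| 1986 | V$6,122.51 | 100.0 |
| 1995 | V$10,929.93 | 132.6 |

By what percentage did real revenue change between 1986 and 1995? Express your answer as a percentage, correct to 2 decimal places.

34.63%

Real revenue 1986 = 6122.51 / 1.000 = 6122.51.
Real revenue 1995 = 10929.93 / 1.326 = 8242.78.
Real growth = 8242.78 / 6122.51 − 1 = 0.3463.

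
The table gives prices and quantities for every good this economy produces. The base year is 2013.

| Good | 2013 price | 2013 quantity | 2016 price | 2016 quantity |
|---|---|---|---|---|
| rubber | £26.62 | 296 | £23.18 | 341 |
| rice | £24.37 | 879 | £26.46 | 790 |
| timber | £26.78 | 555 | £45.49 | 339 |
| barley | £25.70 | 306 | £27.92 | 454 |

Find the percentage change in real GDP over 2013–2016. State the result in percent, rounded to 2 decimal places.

-5.67%

Real GDP 2013 = Nominal GDP 2013 = 26.62·296 + 24.37·879 + 26.78·555 + 25.70·306 = 52027.85.
Real GDP 2016 (at 2013 prices) = 26.62·341 + 24.37·790 + 26.78·339 + 25.70·454 = 49075.94.
Real growth = 49075.94/52027.85 − 1 = -0.0567.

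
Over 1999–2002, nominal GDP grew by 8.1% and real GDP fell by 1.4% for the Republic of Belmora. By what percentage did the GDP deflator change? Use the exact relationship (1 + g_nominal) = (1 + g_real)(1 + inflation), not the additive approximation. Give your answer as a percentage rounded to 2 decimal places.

9.63%

(1 + g_nom) = (1 + g_real)(1 + π), so π = 1.0810 / 0.9860 − 1 = 0.09635.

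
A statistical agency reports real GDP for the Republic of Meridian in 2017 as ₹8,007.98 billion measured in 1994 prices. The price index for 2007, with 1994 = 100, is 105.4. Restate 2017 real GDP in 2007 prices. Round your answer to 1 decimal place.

Real GDP in 2007 prices = Real GDP in 1994 prices × (P_2007/P_1994) = 8007.98 × 1.054 = 8440.41.

₹8,440.4 billion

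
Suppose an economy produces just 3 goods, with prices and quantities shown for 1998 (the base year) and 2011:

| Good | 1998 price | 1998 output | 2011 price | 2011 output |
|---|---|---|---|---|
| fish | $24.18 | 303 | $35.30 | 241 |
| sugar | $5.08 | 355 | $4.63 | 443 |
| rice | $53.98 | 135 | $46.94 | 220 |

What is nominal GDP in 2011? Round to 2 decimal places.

Nominal GDP 2011 = Σ (p_2011 × q_2011) = 35.30·241 + 4.63·443 + 46.94·220 = 20885.19.

$20885.19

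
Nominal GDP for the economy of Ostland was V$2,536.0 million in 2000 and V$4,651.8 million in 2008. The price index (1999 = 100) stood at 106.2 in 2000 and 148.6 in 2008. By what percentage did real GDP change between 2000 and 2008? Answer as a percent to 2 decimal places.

31.09%

Deflate each year: 2000 → 2536.0/1.062 = 2387.95; 2008 → 4651.8/1.486 = 3130.42.
So real GDP changed by 3130.42/2387.95 − 1 = 0.3109, i.e. 31.09%.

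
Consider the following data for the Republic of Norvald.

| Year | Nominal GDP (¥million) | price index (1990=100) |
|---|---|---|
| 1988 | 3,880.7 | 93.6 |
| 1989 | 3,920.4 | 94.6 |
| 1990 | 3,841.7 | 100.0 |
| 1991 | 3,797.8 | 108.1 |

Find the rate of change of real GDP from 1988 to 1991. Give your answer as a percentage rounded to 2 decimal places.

Real GDP 1988 = 3880.7/0.936 = 4146.05.
Real GDP 1991 = 3797.8/1.081 = 3513.23.
Change = 3513.23/4146.05 − 1 = -0.1526.

-15.26%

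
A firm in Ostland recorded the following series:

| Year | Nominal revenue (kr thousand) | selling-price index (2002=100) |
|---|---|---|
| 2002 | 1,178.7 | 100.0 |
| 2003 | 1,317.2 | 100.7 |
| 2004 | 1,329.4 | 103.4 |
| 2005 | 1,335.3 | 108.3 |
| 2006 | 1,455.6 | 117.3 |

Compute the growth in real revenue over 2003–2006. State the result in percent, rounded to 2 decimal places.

-5.13%

Real revenue 2003 = 1317.2/1.007 = 1308.04.
Real revenue 2006 = 1455.6/1.173 = 1240.92.
Change = 1240.92/1308.04 − 1 = -0.0513.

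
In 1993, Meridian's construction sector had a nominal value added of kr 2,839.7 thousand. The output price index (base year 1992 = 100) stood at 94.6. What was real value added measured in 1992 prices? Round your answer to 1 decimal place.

kr 3,001.8 thousand

Real value added = Nominal / (output price index/100) = 2839.7 / 0.946 = 3001.80.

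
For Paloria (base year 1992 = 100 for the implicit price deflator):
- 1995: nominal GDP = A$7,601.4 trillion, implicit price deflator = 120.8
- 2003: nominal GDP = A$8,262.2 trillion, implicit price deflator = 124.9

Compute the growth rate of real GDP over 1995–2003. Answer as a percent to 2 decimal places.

5.13%

Real GDP 1995 = 7601.4 / 1.208 = 6292.55.
Real GDP 2003 = 8262.2 / 1.249 = 6615.05.
Real growth = 6615.05 / 6292.55 − 1 = 0.0513.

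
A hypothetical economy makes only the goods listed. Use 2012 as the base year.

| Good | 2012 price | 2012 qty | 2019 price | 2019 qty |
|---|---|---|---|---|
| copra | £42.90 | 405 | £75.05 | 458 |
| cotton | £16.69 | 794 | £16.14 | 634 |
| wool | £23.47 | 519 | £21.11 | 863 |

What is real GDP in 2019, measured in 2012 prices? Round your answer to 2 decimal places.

Real GDP 2019 = Σ (p_2012 × q_2019) = 42.90·458 + 16.69·634 + 23.47·863 = 50484.27.

£50484.27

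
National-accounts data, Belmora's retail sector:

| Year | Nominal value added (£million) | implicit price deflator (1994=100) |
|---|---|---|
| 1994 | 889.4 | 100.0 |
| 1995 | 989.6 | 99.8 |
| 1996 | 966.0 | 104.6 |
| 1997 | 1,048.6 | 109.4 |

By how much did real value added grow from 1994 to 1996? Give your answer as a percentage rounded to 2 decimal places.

3.84%

Real value added 1994 = 889.4/1.000 = 889.40.
Real value added 1996 = 966.0/1.046 = 923.52.
Change = 923.52/889.40 − 1 = 0.0384.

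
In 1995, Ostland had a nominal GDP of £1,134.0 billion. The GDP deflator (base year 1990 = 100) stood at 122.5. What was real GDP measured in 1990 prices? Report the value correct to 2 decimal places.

Real GDP = Nominal / (GDP deflator/100) = 1134.0 / 1.225 = 925.71.

£925.71 billion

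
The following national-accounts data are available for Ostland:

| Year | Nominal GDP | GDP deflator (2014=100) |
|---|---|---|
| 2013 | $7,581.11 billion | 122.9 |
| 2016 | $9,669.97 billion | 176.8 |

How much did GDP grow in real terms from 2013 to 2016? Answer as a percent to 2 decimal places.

Deflate each year: 2013 → 7581.11/1.229 = 6168.52; 2016 → 9669.97/1.768 = 5469.44.
So real GDP changed by 5469.44/6168.52 − 1 = -0.1133, i.e. -11.33%.

-11.33%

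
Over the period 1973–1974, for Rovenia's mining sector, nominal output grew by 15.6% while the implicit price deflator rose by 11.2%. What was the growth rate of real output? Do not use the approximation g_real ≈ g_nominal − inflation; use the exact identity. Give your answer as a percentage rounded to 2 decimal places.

3.96%

(1 + g_nom) = (1 + g_real)(1 + π), so g_real = 1.1560 / 1.1120 − 1 = 0.03957.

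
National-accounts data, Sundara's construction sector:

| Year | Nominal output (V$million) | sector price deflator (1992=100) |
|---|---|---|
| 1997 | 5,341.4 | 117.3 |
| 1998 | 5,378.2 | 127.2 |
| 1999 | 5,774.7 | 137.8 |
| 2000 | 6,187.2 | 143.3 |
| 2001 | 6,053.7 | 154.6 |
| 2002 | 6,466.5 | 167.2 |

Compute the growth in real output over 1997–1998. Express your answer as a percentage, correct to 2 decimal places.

Real output 1997 = 5341.4/1.173 = 4553.62.
Real output 1998 = 5378.2/1.272 = 4228.14.
Change = 4228.14/4553.62 − 1 = -0.0715.

-7.15%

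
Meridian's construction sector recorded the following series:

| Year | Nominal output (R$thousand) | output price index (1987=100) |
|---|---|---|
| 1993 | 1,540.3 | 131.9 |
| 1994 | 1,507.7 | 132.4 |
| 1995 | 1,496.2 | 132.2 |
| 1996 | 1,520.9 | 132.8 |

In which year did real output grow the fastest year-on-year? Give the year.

1996

1994: real = 1507.7/1.324 = 1138.75; growth vs 1993 (1167.78) = -2.49%.
1995: real = 1496.2/1.322 = 1131.77; growth vs 1994 (1138.75) = -0.61%.
1996: real = 1520.9/1.328 = 1145.26; growth vs 1995 (1131.77) = 1.19%.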